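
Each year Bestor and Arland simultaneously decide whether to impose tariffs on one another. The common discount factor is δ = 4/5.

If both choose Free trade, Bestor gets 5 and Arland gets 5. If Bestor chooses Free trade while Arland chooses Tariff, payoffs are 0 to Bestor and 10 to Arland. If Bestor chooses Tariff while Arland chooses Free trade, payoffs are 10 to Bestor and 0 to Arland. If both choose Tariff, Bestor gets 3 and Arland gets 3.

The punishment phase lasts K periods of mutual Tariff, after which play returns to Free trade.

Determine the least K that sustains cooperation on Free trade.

No profitable deviation requires (5−3)(δ+…+δ^K) ≥ 10−5, i.e. δ+…+δ^K ≥ 5/2 ≈ 2.5000.
With δ = 4/5, the partial sums are K=1: 0.8000, K=2: 1.4400, K=3: 1.9520, K=4: 2.3616, K=5: 2.6893.
K = 5 is the first length at which the sum reaches 2.5000.

5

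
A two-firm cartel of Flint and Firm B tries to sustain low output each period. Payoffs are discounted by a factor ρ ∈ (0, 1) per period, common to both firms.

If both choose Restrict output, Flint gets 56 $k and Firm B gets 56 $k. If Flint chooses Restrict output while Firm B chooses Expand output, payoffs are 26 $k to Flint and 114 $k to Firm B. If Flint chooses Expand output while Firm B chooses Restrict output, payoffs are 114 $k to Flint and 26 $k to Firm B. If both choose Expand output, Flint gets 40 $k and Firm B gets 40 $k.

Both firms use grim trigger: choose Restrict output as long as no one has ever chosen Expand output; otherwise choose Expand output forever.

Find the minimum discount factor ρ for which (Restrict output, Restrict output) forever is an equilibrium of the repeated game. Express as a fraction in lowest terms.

29/37

Cooperation forever yields 56 each period: 56/(1−ρ).
Deviating yields 114 once, then 40 forever: 114 + 40ρ/(1−ρ).
No profitable deviation requires 56/(1−ρ) ≥ 114 + 40ρ/(1−ρ).
Multiplying by (1−ρ): 56 ≥ 114(1−ρ) + 40ρ = 114 − 74ρ.
So 74ρ ≥ 58, i.e. ρ ≥ 58/74 = 29/37.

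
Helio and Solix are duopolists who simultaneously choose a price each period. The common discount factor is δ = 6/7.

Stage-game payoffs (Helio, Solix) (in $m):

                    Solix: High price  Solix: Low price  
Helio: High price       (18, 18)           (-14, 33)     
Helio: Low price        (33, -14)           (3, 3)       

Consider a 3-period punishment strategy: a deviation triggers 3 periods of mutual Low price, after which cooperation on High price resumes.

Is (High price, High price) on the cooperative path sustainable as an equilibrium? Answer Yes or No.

Yes

Comparing payoff streams over the 4 periods until play realigns: cooperate → 18(1+δ+…+δ^3); deviate → 33 + 3(δ+…+δ^3).
Cooperation is sustained iff (18−3)(δ+…+δ^3) ≥ 33−18.
δ+…+δ^3 = 6/7·(1−(6/7)^3)/(1−6/7) = 2.2216, and (33−18)/(18−3) = 1.0000.
2.2216 ≥ 1.0000, so cooperation is sustainable.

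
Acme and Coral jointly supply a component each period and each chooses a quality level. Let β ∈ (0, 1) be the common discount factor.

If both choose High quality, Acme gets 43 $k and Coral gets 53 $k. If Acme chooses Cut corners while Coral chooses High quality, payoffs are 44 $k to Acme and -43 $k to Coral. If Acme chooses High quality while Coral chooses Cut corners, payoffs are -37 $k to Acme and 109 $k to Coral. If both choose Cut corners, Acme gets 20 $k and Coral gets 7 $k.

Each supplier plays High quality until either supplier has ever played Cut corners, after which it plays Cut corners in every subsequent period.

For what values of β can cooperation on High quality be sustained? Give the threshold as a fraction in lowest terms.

For Acme: deviation gain 44−43 = 1, per-period punishment loss 43−20 = 23. IC gives β ≥ 1/24.
For Coral: gain 56, loss 46 per period, so β ≥ 56/102 = 28/51.
The tighter constraint is Coral's, so cooperation needs β ≥ 28/51.

28/51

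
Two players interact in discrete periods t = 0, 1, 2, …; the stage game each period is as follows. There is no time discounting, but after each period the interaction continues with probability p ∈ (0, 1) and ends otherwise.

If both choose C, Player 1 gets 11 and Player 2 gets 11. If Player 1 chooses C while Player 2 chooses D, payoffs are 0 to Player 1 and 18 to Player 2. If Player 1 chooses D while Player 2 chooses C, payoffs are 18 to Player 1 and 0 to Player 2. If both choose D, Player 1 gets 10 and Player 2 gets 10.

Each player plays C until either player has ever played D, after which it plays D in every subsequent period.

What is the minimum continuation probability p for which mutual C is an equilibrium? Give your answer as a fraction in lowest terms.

With no time discounting, the continuation probability p plays the role of the discount factor.
Grim-trigger IC: 11/(1−p) ≥ 18 + 10p/(1−p) ⇒ p ≥ (18−11)/(18−10) = 7/8.

7/8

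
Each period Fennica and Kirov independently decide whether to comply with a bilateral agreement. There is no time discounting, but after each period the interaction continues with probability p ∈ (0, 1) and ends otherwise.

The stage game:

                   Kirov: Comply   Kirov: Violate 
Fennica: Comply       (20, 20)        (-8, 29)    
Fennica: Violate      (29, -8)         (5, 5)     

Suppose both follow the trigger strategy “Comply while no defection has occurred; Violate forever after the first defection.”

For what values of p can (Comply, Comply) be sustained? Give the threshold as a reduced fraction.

With no time discounting, the continuation probability p plays the role of the discount factor.
Grim-trigger IC: 20/(1−p) ≥ 29 + 5p/(1−p) ⇒ p ≥ (29−20)/(29−5) = 3/8.

3/8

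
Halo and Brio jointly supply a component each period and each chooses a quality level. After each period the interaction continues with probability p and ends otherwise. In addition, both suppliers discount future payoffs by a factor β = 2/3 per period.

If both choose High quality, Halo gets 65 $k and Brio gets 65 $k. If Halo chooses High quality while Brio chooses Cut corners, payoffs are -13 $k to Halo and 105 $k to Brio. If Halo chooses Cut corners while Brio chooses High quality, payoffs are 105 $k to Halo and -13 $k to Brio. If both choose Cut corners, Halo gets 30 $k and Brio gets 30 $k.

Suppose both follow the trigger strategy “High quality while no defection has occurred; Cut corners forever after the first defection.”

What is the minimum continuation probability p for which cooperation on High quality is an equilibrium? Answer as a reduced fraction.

With continuation probability p and discount β, the effective per-period discount factor is βp.
Grim-trigger IC: βp ≥ (105−65)/(105−30) = 8/15.
So p ≥ (8/15)/(2/3) = 4/5.

4/5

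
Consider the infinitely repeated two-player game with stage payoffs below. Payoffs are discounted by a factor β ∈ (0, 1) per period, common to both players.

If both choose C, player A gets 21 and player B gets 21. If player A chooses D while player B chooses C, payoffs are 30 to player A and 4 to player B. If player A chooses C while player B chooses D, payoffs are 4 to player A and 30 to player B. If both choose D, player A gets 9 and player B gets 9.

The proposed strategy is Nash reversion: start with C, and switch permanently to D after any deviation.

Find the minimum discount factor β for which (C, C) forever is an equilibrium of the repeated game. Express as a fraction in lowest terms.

3/7

One-period gain from deviating is 30 − 21 = 9. The loss is 21 − 9 = 12 in every subsequent period, with present value 12·β/(1−β).
Deviation is unprofitable when 12·β/(1−β) ≥ 9, i.e. β/(1−β) ≥ 3/4.
Equivalently β ≥ 9/(9+12) = 3/7.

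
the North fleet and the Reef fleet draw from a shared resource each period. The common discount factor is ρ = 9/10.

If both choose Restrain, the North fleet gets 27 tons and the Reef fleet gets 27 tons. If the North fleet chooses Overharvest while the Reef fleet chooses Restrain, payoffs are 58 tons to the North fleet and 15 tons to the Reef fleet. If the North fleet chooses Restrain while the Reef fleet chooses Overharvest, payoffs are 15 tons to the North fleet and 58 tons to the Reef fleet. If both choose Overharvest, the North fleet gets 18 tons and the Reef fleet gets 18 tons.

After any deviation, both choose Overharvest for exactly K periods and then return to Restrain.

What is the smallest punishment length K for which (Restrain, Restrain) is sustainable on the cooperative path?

5

No profitable deviation requires (27−18)(ρ+…+ρ^K) ≥ 58−27, i.e. ρ+…+ρ^K ≥ 31/9 ≈ 3.4444.
With ρ = 9/10, the partial sums are K=1: 0.9000, K=2: 1.7100, K=3: 2.4390, K=4: 3.0951, K=5: 3.6856.
K = 5 is the first length at which the sum reaches 3.4444.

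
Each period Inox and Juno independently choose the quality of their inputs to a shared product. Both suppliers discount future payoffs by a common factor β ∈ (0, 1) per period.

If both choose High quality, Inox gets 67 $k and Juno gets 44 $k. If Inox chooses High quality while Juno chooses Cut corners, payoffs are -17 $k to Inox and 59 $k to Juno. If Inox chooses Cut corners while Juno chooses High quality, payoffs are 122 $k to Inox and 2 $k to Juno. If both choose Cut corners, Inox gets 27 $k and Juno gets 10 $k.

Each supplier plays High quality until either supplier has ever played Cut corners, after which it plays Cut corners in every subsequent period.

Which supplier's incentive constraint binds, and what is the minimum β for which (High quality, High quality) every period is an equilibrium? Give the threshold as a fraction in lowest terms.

For Inox: deviation gain 122−67 = 55, per-period punishment loss 67−27 = 40. IC gives β ≥ 55/95 = 11/19.
For Juno: gain 15, loss 34 per period, so β ≥ 15/49.
The tighter constraint is Inox's, so cooperation needs β ≥ 11/19.

Inox; β ≥ 11/19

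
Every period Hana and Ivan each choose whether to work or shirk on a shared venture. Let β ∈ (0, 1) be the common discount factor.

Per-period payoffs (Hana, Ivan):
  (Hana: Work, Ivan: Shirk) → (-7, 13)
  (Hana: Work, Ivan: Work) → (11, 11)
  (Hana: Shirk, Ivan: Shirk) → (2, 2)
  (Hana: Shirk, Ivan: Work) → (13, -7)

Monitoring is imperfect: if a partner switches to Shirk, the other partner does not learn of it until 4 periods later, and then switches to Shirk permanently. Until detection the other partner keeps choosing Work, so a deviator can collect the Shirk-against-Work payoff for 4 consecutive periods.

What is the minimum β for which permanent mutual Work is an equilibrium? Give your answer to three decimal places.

A deviator earns 13 for 4 periods, then 2 forever; cooperating earns 11 forever. Multiplying the IC by (1−β):
11 ≥ 13(1−β^4) + 2β^4, so 11·β^4 ≥ 2 and β^4 ≥ 2/11.
β ≥ (2/11)^(1/4) ≈ 0.653.

0.653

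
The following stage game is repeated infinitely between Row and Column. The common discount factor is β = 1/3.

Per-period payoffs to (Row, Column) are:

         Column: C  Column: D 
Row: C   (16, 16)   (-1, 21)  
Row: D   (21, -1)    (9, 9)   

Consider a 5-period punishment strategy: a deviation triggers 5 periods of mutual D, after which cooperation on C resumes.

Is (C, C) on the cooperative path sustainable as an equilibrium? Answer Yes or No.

No

IC: β+…+β^5 ≥ (21−16)/(16−9) = 5/7.
At β = 1/3: partial sum = 0.4979 < 0.7143. Cooperation not sustainable.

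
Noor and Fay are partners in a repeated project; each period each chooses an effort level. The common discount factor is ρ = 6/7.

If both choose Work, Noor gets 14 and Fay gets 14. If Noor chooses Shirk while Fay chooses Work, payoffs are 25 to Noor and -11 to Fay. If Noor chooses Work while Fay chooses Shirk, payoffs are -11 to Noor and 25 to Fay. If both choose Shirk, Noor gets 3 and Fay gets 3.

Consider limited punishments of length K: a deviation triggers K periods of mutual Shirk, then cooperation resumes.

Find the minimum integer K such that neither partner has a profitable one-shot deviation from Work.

2

No profitable deviation requires (14−3)(ρ+…+ρ^K) ≥ 25−14, i.e. ρ+…+ρ^K ≥ 1 ≈ 1.0000.
With ρ = 6/7, the partial sums are K=1: 0.8571, K=2: 1.5918.
K = 2 is the first length at which the sum reaches 1.0000.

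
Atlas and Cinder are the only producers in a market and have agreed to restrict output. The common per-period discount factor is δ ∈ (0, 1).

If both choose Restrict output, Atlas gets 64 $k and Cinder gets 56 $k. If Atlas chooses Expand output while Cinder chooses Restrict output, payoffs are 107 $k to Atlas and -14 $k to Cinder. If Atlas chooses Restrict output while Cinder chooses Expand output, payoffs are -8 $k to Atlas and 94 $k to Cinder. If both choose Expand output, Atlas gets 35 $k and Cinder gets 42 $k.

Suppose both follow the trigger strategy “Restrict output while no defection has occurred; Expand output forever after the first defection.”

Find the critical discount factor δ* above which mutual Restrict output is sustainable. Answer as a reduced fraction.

Atlas's threshold: (107−64)/(107−35) = 43/72.
Cinder's threshold: (94−56)/(94−42) = 19/26.
43/72 < 19/26, so Cinder binds and δ* = 19/26.

19/26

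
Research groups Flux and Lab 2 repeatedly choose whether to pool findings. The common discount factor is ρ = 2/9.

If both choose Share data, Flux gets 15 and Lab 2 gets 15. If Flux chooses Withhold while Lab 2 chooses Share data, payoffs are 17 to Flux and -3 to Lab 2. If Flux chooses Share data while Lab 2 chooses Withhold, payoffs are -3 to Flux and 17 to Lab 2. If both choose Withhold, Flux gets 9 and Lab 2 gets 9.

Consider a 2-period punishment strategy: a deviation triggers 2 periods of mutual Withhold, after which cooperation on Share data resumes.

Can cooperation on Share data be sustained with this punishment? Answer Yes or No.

Comparing payoff streams over the 3 periods until play realigns: cooperate → 15(1+ρ+…+ρ^2); deviate → 17 + 9(ρ+…+ρ^2).
Cooperation is sustained iff (15−9)(ρ+…+ρ^2) ≥ 17−15.
ρ+…+ρ^2 = 2/9·(1−(2/9)^2)/(1−2/9) = 0.2716, and (17−15)/(15−9) = 0.3333.
0.2716 < 0.3333, so cooperation is not sustainable.

No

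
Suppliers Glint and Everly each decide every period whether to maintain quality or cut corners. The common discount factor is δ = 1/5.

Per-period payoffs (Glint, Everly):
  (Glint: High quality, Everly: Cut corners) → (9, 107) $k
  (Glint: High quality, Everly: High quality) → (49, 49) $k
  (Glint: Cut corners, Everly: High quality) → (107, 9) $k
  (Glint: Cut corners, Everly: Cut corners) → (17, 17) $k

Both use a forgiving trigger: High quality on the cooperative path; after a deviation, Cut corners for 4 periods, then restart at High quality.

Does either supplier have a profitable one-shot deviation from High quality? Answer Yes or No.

Yes

A one-shot deviation gives 107 now, then 17 for 4 periods, then back to 49.
Gain from deviating: (107−49) today; loss: (49−17) in each of the next 4 periods.
No-deviation condition: (49−17)(δ+…+δ^4) ≥ 107−49, i.e. δ+…+δ^4 ≥ 29/16.
At δ = 1/5: δ+…+δ^4 = 0.2496 < 1.8125.
So cooperation is not sustainable.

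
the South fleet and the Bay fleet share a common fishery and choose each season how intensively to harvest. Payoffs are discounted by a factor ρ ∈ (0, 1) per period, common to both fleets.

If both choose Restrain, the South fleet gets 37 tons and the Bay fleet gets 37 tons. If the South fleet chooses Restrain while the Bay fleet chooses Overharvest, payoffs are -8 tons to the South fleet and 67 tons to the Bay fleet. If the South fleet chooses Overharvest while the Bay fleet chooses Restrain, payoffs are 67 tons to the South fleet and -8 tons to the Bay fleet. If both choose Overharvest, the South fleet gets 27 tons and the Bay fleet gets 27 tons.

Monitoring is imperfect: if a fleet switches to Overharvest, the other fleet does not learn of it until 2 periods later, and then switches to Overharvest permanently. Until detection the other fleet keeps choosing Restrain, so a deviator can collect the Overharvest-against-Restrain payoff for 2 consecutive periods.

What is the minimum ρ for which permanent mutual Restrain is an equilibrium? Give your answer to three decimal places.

Deviating for the 2 undetected periods gains 67−37 = 30 per period over cooperation, then loses 37−27 = 10 per period forever once punishment starts.
Gain: 30(1 + ρ + … + ρ^1); loss: 10·ρ^2/(1−ρ).
No profitable deviation ⇔ 30(1−ρ^2) ≤ 10·ρ^2, i.e. ρ^2 ≥ 30/(30+10) = 3/4.
Hence ρ ≥ (3/4)^(1/2) ≈ 0.866.

0.866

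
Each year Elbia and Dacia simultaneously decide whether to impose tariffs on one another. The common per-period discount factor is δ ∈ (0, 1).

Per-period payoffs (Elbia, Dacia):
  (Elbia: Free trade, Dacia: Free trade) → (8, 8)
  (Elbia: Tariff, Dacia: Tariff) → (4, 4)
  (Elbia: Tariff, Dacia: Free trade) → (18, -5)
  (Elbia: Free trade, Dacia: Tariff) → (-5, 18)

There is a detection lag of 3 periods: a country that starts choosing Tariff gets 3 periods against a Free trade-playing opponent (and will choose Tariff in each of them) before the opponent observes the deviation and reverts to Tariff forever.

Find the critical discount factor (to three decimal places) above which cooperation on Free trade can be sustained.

A deviator earns 18 for 3 periods, then 4 forever; cooperating earns 8 forever. Multiplying the IC by (1−δ):
8 ≥ 18(1−δ^3) + 4δ^3, so 14·δ^3 ≥ 10 and δ^3 ≥ 5/7.
δ ≥ (5/7)^(1/3) ≈ 0.894.

0.894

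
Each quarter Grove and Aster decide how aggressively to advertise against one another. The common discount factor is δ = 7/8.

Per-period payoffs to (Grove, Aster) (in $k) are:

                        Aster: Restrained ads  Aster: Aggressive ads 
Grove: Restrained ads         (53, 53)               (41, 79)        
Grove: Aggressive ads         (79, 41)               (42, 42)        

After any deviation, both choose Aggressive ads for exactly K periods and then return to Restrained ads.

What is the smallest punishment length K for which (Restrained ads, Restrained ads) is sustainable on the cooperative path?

4

IC: δ(1−δ^K)/(1−δ) ≥ (79−53)/(53−42) = 26/11.
With δ = 7/8: need 1 − δ^K ≥ 26/11·(1−7/8)/(7/8), i.e. δ^K ≤ 0.6623.
Since (7/8)^3 = 0.6699 and (7/8)^4 = 0.5862, the smallest such K is 4.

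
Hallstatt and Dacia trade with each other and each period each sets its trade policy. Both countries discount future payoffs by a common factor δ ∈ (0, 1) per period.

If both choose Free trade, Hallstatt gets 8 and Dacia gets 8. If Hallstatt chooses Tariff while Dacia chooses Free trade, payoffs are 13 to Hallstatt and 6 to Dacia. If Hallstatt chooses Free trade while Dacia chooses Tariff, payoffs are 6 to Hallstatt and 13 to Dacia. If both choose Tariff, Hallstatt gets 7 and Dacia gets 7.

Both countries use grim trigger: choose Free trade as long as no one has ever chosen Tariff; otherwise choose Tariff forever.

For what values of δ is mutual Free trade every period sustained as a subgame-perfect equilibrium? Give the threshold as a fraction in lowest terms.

5/6

Under grim trigger the critical discount factor is (T−C)/(T−P) with T = 13, C = 8, P = 7.
δ* = (13−8)/(13−7) = 5/6.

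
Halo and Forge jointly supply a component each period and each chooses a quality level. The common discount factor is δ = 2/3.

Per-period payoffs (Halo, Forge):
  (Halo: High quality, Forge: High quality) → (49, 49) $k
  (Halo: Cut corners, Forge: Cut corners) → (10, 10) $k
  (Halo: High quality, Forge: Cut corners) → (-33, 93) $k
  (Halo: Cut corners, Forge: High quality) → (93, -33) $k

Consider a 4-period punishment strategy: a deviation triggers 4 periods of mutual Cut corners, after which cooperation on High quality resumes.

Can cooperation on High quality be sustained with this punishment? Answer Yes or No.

IC: δ+…+δ^4 ≥ (93−49)/(49−10) = 44/39.
At δ = 2/3: partial sum = 1.6049 ≥ 1.1282. Cooperation sustainable.

Yes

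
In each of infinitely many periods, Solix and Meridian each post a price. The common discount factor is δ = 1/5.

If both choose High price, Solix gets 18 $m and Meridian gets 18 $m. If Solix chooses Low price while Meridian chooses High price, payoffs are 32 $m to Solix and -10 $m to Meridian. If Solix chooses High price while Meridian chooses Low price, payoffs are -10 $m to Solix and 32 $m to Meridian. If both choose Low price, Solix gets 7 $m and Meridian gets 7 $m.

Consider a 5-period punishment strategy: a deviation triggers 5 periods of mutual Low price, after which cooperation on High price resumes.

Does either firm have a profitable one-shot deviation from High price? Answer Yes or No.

A one-shot deviation gives 32 now, then 7 for 5 periods, then back to 18.
Gain from deviating: (32−18) today; loss: (18−7) in each of the next 5 periods.
No-deviation condition: (18−7)(δ+…+δ^5) ≥ 32−18, i.e. δ+…+δ^5 ≥ 14/11.
At δ = 1/5: δ+…+δ^5 = 0.2499 < 1.2727.
So cooperation is not sustainable.

Yes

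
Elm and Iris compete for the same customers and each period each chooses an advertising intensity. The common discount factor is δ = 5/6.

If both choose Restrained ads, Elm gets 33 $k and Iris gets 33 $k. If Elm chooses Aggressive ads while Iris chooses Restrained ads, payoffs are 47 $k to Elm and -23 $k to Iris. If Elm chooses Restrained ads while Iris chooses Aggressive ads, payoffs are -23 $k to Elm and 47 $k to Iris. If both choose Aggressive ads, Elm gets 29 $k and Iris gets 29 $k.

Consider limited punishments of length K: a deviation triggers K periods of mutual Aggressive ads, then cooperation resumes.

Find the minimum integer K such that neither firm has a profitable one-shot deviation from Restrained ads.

7

Need Σ_{k=1}^{K} δ^k ≥ (47−33)/(33−29) = 3.5000 at δ = 5/6.
At K = 6 the sum is 3.3255 < 3.5000; at K = 7 it is 3.6046 ≥ 3.5000.
So the minimum punishment length is K = 7.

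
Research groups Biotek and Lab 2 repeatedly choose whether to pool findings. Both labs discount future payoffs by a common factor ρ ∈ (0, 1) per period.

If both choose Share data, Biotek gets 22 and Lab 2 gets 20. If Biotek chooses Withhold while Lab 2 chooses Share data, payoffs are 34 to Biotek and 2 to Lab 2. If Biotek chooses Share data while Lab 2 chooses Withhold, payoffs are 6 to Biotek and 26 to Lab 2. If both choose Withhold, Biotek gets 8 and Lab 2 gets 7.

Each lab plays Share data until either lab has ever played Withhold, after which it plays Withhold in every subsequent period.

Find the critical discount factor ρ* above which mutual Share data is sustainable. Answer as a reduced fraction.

Biotek: cooperation gives 22 each period; deviation gives 34 once then 8 forever.
  22/(1−ρ) ≥ 34 + 8ρ/(1−ρ) ⇒ ρ ≥ 12/26 = 6/13.
Lab 2: cooperation gives 20 each period; deviation gives 26 once then 7 forever.
  ρ ≥ 6/19.
Both must hold, so the binding constraint is Biotek's: ρ ≥ 6/13.

6/13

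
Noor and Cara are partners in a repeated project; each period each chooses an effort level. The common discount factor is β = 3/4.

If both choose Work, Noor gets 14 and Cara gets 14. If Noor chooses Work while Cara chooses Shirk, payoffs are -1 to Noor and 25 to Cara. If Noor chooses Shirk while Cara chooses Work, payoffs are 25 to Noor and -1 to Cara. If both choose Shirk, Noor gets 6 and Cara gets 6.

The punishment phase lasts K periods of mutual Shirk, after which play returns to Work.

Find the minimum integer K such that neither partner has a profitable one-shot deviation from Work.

3

Need Σ_{k=1}^{K} β^k ≥ (25−14)/(14−6) = 1.3750 at β = 3/4.
At K = 2 the sum is 1.3125 < 1.3750; at K = 3 it is 1.7344 ≥ 1.3750.
So the minimum punishment length is K = 3.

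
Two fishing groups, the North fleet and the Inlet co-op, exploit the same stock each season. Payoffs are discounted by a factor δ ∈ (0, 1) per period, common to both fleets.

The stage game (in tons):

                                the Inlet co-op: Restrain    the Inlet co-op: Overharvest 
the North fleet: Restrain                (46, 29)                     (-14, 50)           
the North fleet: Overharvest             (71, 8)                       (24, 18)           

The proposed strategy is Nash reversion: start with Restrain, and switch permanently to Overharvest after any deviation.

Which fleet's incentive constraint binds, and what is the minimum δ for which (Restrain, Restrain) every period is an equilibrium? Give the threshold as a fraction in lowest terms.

the North fleet's threshold: (71−46)/(71−24) = 25/47.
the Inlet co-op's threshold: (50−29)/(50−18) = 21/32.
25/47 < 21/32, so the Inlet co-op binds and δ* = 21/32.

the Inlet co-op; δ ≥ 21/32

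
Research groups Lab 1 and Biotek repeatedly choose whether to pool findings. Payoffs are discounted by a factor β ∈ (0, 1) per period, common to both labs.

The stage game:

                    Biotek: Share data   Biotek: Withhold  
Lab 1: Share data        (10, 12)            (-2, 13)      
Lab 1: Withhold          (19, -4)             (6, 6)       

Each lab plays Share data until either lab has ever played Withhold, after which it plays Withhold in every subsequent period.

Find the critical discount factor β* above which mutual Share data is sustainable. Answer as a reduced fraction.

9/13

Lab 1: cooperation gives 10 each period; deviation gives 19 once then 6 forever.
  10/(1−β) ≥ 19 + 6β/(1−β) ⇒ β ≥ 9/13.
Biotek: cooperation gives 12 each period; deviation gives 13 once then 6 forever.
  β ≥ 1/7.
Both must hold, so the binding constraint is Lab 1's: β ≥ 9/13.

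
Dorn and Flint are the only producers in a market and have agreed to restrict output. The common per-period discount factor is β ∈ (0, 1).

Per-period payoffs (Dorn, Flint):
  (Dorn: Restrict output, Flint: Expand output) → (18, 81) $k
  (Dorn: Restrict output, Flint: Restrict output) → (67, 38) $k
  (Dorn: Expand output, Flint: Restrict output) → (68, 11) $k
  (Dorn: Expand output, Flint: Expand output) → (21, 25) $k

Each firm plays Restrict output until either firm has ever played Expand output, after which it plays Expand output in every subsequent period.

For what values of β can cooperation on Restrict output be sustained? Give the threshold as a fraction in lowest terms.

43/56

Dorn: cooperation gives 67 each period; deviation gives 68 once then 21 forever.
  67/(1−β) ≥ 68 + 21β/(1−β) ⇒ β ≥ 1/47.
Flint: cooperation gives 38 each period; deviation gives 81 once then 25 forever.
  β ≥ 43/56.
Both must hold, so the binding constraint is Flint's: β ≥ 43/56.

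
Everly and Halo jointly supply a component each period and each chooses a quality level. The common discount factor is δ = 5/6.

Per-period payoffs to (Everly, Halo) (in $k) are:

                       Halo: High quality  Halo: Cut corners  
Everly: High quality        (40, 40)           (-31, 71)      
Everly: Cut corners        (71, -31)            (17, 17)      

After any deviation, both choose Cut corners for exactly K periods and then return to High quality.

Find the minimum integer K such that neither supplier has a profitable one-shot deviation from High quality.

2

No profitable deviation requires (40−17)(δ+…+δ^K) ≥ 71−40, i.e. δ+…+δ^K ≥ 31/23 ≈ 1.3478.
With δ = 5/6, the partial sums are K=1: 0.8333, K=2: 1.5278.
K = 2 is the first length at which the sum reaches 1.3478.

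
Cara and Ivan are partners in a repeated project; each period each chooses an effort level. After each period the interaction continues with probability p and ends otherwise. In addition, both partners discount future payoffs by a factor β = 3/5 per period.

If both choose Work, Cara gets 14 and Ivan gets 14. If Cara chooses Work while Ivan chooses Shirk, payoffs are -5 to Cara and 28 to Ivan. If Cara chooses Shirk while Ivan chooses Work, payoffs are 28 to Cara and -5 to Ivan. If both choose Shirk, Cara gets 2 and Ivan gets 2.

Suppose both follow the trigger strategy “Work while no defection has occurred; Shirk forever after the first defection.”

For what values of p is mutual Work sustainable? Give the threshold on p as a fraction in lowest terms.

35/39

Expected continuation weight on next period's payoff is β·p = 3/5·p, which plays the role of the discount factor.
Cooperation requires 3/5·p ≥ (28−14)/(28−2) = 7/13, hence p ≥ 35/39.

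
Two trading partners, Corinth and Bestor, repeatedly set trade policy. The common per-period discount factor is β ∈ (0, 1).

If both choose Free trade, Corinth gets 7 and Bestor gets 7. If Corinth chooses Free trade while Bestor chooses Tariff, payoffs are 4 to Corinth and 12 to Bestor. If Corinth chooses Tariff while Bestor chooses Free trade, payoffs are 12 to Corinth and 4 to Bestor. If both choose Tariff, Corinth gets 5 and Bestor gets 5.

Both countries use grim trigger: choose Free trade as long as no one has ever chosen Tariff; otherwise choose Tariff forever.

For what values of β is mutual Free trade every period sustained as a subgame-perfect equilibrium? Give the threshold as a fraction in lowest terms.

7/(1−β) ≥ 12 + 5β/(1−β)
7 ≥ 12 − 7β
β ≥ 5/7.

5/7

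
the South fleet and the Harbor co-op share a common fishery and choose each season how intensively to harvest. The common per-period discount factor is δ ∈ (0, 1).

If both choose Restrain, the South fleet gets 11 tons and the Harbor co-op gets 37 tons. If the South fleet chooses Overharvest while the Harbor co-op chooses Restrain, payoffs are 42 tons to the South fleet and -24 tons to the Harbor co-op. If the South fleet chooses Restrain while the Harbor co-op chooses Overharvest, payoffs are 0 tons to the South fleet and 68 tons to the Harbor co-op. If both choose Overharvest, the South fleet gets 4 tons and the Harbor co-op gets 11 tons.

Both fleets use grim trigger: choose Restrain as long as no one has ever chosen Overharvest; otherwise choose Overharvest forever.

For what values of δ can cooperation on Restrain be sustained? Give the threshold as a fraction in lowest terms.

31/38

the South fleet: cooperation gives 11 each period; deviation gives 42 once then 4 forever.
  11/(1−δ) ≥ 42 + 4δ/(1−δ) ⇒ δ ≥ 31/38.
the Harbor co-op: cooperation gives 37 each period; deviation gives 68 once then 11 forever.
  δ ≥ 31/57.
Both must hold, so the binding constraint is the South fleet's: δ ≥ 31/38.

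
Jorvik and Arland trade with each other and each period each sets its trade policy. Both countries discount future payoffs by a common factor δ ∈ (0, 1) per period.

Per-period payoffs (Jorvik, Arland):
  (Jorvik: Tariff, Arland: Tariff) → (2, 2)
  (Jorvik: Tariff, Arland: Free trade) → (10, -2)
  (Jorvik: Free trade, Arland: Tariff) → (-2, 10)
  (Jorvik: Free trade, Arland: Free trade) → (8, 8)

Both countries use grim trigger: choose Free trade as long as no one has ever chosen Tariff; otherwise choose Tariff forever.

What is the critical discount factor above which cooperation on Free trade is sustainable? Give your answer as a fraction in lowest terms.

1/4

Under grim trigger the critical discount factor is (T−C)/(T−P) with T = 10, C = 8, P = 2.
δ* = (10−8)/(10−2) = 2/8 = 1/4.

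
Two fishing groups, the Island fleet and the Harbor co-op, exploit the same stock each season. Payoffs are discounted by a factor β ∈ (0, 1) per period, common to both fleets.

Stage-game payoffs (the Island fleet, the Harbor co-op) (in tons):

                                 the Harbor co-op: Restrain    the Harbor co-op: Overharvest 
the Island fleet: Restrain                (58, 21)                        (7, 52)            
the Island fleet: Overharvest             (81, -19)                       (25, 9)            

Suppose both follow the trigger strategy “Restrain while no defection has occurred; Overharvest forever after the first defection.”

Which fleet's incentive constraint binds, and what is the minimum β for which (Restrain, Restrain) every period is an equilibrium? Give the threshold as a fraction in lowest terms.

the Island fleet's threshold: (81−58)/(81−25) = 23/56.
the Harbor co-op's threshold: (52−21)/(52−9) = 31/43.
23/56 < 31/43, so the Harbor co-op binds and β* = 31/43.

the Harbor co-op; β ≥ 31/43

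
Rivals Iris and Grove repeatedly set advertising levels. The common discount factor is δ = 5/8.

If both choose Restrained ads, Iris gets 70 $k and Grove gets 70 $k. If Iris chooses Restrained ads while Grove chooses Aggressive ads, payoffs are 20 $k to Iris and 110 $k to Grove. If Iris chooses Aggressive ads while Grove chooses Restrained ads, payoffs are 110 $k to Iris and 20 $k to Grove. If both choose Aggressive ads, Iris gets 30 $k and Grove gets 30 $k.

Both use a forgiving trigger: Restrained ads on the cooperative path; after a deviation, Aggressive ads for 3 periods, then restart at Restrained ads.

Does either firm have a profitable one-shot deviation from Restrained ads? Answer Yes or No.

No

Comparing payoff streams over the 4 periods until play realigns: cooperate → 70(1+δ+…+δ^3); deviate → 110 + 30(δ+…+δ^3).
Cooperation is sustained iff (70−30)(δ+…+δ^3) ≥ 110−70.
δ+…+δ^3 = 5/8·(1−(5/8)^3)/(1−5/8) = 1.2598, and (110−70)/(70−30) = 1.0000.
1.2598 ≥ 1.0000, so cooperation is sustainable.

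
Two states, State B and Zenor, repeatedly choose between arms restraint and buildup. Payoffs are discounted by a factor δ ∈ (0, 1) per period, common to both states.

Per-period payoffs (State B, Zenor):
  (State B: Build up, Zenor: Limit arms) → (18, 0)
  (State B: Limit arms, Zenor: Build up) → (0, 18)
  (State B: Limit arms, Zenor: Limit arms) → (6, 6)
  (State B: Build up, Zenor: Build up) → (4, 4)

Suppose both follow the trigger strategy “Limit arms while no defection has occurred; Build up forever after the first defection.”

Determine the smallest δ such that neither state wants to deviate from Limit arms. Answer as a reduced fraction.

6/7

One-period gain from deviating is 18 − 6 = 12. The loss is 6 − 4 = 2 in every subsequent period, with present value 2·δ/(1−δ).
Deviation is unprofitable when 2·δ/(1−δ) ≥ 12, i.e. δ/(1−δ) ≥ 6.
Equivalently δ ≥ 12/(12+2) = 6/7.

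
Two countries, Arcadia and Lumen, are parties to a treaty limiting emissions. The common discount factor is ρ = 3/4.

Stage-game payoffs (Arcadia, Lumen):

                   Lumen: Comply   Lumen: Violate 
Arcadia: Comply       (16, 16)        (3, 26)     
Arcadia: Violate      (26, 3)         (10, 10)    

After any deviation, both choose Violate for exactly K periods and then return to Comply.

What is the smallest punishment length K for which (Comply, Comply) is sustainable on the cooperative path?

3

Need Σ_{k=1}^{K} ρ^k ≥ (26−16)/(16−10) = 1.6667 at ρ = 3/4.
At K = 2 the sum is 1.3125 < 1.6667; at K = 3 it is 1.7344 ≥ 1.6667.
So the minimum punishment length is K = 3.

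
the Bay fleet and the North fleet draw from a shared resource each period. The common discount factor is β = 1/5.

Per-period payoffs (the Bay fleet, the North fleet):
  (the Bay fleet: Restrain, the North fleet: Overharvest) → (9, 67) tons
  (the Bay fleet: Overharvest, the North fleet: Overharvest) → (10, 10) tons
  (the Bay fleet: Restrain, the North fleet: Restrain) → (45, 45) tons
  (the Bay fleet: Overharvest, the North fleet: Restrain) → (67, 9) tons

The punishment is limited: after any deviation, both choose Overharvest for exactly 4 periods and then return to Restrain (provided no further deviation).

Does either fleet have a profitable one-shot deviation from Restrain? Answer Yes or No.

A one-shot deviation gives 67 now, then 10 for 4 periods, then back to 45.
Gain from deviating: (67−45) today; loss: (45−10) in each of the next 4 periods.
No-deviation condition: (45−10)(β+…+β^4) ≥ 67−45, i.e. β+…+β^4 ≥ 22/35.
At β = 1/5: β+…+β^4 = 0.2496 < 0.6286.
So cooperation is not sustainable.

Yes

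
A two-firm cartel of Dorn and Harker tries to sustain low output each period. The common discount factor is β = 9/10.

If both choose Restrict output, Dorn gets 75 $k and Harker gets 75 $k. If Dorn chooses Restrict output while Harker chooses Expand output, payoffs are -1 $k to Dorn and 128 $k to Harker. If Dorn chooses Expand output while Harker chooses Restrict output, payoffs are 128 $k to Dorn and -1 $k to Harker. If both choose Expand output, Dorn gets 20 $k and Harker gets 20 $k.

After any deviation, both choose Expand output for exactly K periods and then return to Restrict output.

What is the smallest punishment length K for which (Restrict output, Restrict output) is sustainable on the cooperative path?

2

No profitable deviation requires (75−20)(β+…+β^K) ≥ 128−75, i.e. β+…+β^K ≥ 53/55 ≈ 0.9636.
With β = 9/10, the partial sums are K=1: 0.9000, K=2: 1.7100.
K = 2 is the first length at which the sum reaches 0.9636.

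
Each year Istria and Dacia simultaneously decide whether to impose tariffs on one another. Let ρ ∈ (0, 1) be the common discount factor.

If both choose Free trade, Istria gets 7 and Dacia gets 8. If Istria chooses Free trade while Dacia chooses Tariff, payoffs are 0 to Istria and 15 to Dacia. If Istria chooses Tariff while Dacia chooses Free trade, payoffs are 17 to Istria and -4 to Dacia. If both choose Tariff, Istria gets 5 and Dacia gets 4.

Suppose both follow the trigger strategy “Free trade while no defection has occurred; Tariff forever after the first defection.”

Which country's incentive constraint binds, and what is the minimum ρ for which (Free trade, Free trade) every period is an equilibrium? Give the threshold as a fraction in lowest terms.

Istria; ρ ≥ 5/6

Istria: cooperation gives 7 each period; deviation gives 17 once then 5 forever.
  7/(1−ρ) ≥ 17 + 5ρ/(1−ρ) ⇒ ρ ≥ 10/12 = 5/6.
Dacia: cooperation gives 8 each period; deviation gives 15 once then 4 forever.
  ρ ≥ 7/11.
Both must hold, so the binding constraint is Istria's: ρ ≥ 5/6.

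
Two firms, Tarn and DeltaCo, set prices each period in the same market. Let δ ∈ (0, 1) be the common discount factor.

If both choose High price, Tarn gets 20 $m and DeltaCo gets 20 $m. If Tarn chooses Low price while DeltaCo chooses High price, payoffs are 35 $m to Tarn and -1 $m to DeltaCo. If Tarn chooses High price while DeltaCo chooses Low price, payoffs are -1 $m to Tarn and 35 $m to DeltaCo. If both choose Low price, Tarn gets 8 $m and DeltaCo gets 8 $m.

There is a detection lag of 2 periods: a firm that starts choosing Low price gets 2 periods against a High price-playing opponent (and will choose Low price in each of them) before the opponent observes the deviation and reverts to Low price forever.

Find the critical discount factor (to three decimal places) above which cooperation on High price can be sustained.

0.745

The best deviation is to choose Low price for all 2 undetected periods, earning 35 each, then 8 forever once detected.
Deviation value: 35(1−δ^2)/(1−δ) + 8δ^2/(1−δ); cooperation value: 20/(1−δ).
IC: 20 ≥ 35(1−δ^2) + 8δ^2 = 35 − 27δ^2.
So δ^2 ≥ 15/27 = 5/9, giving δ ≥ (5/9)^(1/2) ≈ 0.745.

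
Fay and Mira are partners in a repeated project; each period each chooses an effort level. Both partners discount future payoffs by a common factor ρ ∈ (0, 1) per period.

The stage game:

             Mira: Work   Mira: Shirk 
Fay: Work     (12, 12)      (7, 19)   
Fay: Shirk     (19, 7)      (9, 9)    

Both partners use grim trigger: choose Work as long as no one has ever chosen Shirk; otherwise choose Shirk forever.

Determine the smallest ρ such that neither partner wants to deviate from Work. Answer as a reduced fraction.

Under grim trigger the critical discount factor is (T−C)/(T−P) with T = 19, C = 12, P = 9.
ρ* = (19−12)/(19−9) = 7/10.

7/10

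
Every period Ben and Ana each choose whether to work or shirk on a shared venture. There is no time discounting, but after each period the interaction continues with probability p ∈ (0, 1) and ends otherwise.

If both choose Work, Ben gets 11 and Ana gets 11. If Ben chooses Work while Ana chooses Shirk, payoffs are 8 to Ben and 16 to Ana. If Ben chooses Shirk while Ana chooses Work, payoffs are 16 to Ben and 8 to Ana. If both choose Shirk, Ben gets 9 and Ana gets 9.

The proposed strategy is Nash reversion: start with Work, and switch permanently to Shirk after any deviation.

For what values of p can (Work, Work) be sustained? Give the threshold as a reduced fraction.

Expected cooperation value is 11 + p·11 + p²·11 + … = 11/(1−p); deviation gives 16 + p·9/(1−p).
11 ≥ 16(1−p) + 9p ⇒ 7p ≥ 5 ⇒ p ≥ 5/7.

5/7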